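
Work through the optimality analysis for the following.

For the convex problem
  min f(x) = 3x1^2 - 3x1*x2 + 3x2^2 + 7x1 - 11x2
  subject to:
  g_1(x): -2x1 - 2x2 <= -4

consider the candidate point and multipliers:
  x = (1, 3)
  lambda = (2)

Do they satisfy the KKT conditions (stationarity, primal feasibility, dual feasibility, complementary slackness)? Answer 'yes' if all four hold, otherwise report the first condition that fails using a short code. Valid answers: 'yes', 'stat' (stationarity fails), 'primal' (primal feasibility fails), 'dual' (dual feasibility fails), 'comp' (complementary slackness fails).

Gradient of f: grad f(x) = Q x + c = (4, 4)
Constraint values g_i(x) = a_i^T x - b_i:
  g_1((1, 3)) = -4
Stationarity residual: grad f(x) + sum_i lambda_i a_i = (0, 0)
  -> stationarity OK
Primal feasibility (all g_i <= 0): OK
Dual feasibility (all lambda_i >= 0): OK
Complementary slackness (lambda_i * g_i(x) = 0 for all i): FAILS

Verdict: the first failing condition is complementary_slackness -> comp.

comp


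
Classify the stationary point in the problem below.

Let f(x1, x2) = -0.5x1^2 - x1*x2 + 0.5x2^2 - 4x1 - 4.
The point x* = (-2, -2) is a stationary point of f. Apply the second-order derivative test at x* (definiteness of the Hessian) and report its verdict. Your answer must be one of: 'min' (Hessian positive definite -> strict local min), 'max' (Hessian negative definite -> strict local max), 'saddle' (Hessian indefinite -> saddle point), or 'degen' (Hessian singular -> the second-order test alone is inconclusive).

Compute the Hessian H = grad^2 f:
  H = [[-1, -1], [-1, 1]]
Verify stationarity: grad f(x*) = H x* + g = (0, 0).
Eigenvalues of H: -1.4142, 1.4142.
Eigenvalues have mixed signs, so H is indefinite -> x* is a saddle point.

saddle


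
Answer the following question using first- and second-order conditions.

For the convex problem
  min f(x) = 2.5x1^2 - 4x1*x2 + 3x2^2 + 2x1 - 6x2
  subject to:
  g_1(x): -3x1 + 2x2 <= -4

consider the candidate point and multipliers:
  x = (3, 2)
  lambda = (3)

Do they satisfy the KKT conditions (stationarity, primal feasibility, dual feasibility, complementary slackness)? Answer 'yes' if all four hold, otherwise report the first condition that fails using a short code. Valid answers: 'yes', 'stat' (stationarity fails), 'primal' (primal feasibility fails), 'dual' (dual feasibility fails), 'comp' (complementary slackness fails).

Gradient of f: grad f(x) = Q x + c = (9, -6)
Constraint values g_i(x) = a_i^T x - b_i:
  g_1((3, 2)) = -1
Stationarity residual: grad f(x) + sum_i lambda_i a_i = (0, 0)
  -> stationarity OK
Primal feasibility (all g_i <= 0): OK
Dual feasibility (all lambda_i >= 0): OK
Complementary slackness (lambda_i * g_i(x) = 0 for all i): FAILS

Verdict: the first failing condition is complementary_slackness -> comp.

comp


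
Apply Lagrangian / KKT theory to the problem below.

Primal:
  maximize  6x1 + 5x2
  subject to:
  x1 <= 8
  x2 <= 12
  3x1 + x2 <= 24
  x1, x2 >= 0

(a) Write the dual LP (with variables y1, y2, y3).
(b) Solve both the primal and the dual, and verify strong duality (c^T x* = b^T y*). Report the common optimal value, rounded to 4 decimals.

The standard primal-dual pair for 'max c^T x s.t. A x <= b, x >= 0' is:
  Dual:  min b^T y  s.t.  A^T y >= c,  y >= 0.

So the dual LP is:
  minimize  8y1 + 12y2 + 24y3
  subject to:
    y1 + 3y3 >= 6
    y2 + y3 >= 5
    y1, y2, y3 >= 0

Solving the primal: x* = (4, 12).
  primal value c^T x* = 84.
Solving the dual: y* = (0, 3, 2).
  dual value b^T y* = 84.
Strong duality: c^T x* = b^T y*. Confirmed.

84


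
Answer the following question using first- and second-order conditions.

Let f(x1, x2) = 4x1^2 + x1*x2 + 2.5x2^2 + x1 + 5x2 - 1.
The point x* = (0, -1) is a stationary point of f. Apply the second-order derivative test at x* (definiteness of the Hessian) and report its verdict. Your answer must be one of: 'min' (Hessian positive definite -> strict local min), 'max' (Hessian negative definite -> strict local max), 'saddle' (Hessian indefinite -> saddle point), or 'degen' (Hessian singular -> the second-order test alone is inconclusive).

Compute the Hessian H = grad^2 f:
  H = [[8, 1], [1, 5]]
Verify stationarity: grad f(x*) = H x* + g = (0, 0).
Eigenvalues of H: 4.6972, 8.3028.
Both eigenvalues > 0, so H is positive definite -> x* is a strict local min.

min


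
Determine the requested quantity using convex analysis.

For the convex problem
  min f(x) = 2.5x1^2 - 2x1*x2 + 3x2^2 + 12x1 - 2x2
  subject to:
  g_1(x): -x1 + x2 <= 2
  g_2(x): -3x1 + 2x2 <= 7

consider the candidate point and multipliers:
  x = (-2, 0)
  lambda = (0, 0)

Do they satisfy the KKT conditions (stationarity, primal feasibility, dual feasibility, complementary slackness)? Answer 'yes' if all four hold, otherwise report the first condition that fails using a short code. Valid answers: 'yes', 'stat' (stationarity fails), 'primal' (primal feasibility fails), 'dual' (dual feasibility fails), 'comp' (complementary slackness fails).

Gradient of f: grad f(x) = Q x + c = (2, 2)
Constraint values g_i(x) = a_i^T x - b_i:
  g_1((-2, 0)) = 0
  g_2((-2, 0)) = -1
Stationarity residual: grad f(x) + sum_i lambda_i a_i = (2, 2)
  -> stationarity FAILS
Primal feasibility (all g_i <= 0): OK
Dual feasibility (all lambda_i >= 0): OK
Complementary slackness (lambda_i * g_i(x) = 0 for all i): OK

Verdict: the first failing condition is stationarity -> stat.

stat


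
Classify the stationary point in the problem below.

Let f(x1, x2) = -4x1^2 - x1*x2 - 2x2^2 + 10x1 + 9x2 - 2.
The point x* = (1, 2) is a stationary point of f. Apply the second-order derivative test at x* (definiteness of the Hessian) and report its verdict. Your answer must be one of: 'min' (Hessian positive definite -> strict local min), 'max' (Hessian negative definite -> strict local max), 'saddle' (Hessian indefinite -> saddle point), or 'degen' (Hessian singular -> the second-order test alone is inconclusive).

Compute the Hessian H = grad^2 f:
  H = [[-8, -1], [-1, -4]]
Verify stationarity: grad f(x*) = H x* + g = (0, 0).
Eigenvalues of H: -8.2361, -3.7639.
Both eigenvalues < 0, so H is negative definite -> x* is a strict local max.

max


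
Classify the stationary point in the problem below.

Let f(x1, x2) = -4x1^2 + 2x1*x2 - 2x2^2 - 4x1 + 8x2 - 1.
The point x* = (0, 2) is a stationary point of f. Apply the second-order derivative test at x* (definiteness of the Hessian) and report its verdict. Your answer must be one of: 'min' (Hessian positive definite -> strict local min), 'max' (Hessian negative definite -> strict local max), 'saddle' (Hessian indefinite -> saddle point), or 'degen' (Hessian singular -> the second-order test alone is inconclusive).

Compute the Hessian H = grad^2 f:
  H = [[-8, 2], [2, -4]]
Verify stationarity: grad f(x*) = H x* + g = (0, 0).
Eigenvalues of H: -8.8284, -3.1716.
Both eigenvalues < 0, so H is negative definite -> x* is a strict local max.

max


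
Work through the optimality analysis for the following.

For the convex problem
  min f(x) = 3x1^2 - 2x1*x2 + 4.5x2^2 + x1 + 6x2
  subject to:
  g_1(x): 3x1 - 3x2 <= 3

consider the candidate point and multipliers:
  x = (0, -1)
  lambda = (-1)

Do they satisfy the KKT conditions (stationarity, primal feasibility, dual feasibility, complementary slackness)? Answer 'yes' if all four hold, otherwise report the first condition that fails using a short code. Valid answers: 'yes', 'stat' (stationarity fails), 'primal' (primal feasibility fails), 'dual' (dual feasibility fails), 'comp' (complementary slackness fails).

Gradient of f: grad f(x) = Q x + c = (3, -3)
Constraint values g_i(x) = a_i^T x - b_i:
  g_1((0, -1)) = 0
Stationarity residual: grad f(x) + sum_i lambda_i a_i = (0, 0)
  -> stationarity OK
Primal feasibility (all g_i <= 0): OK
Dual feasibility (all lambda_i >= 0): FAILS
Complementary slackness (lambda_i * g_i(x) = 0 for all i): OK

Verdict: the first failing condition is dual_feasibility -> dual.

dual


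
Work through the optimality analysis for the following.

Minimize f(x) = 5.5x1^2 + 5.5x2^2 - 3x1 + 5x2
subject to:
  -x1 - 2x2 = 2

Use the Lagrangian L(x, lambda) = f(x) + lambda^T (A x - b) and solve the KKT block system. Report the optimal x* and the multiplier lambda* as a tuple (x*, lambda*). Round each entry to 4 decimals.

Form the Lagrangian:
  L(x, lambda) = (1/2) x^T Q x + c^T x + lambda^T (A x - b)
Stationarity (grad_x L = 0): Q x + c + A^T lambda = 0.
Primal feasibility: A x = b.

This gives the KKT block system:
  [ Q   A^T ] [ x     ]   [-c ]
  [ A    0  ] [ lambda ] = [ b ]

Solving the linear system:
  x*      = (0, -1)
  lambda* = (-3)
  f(x*)   = 0.5

x* = (0, -1), lambda* = (-3)


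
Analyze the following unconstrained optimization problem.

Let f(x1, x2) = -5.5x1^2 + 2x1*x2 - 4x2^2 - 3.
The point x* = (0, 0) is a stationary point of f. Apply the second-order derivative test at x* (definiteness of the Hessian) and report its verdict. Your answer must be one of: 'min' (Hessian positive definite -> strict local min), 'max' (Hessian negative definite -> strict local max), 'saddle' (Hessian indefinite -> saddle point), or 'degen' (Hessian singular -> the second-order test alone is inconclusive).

Compute the Hessian H = grad^2 f:
  H = [[-11, 2], [2, -8]]
Verify stationarity: grad f(x*) = H x* + g = (0, 0).
Eigenvalues of H: -12, -7.
Both eigenvalues < 0, so H is negative definite -> x* is a strict local max.

max


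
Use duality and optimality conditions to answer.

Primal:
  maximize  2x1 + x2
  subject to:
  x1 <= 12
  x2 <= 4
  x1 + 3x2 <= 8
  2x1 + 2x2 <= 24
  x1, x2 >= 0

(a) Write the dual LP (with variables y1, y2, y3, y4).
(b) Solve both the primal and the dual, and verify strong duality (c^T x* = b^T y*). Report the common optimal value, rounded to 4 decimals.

The standard primal-dual pair for 'max c^T x s.t. A x <= b, x >= 0' is:
  Dual:  min b^T y  s.t.  A^T y >= c,  y >= 0.

So the dual LP is:
  minimize  12y1 + 4y2 + 8y3 + 24y4
  subject to:
    y1 + y3 + 2y4 >= 2
    y2 + 3y3 + 2y4 >= 1
    y1, y2, y3, y4 >= 0

Solving the primal: x* = (8, 0).
  primal value c^T x* = 16.
Solving the dual: y* = (0, 0, 2, 0).
  dual value b^T y* = 16.
Strong duality: c^T x* = b^T y*. Confirmed.

16


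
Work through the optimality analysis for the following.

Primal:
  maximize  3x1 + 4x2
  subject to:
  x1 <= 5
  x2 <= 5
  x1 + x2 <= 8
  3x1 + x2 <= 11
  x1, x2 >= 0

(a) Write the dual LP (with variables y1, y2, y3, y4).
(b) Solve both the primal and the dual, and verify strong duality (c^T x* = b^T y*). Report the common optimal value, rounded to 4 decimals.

The standard primal-dual pair for 'max c^T x s.t. A x <= b, x >= 0' is:
  Dual:  min b^T y  s.t.  A^T y >= c,  y >= 0.

So the dual LP is:
  minimize  5y1 + 5y2 + 8y3 + 11y4
  subject to:
    y1 + y3 + 3y4 >= 3
    y2 + y3 + y4 >= 4
    y1, y2, y3, y4 >= 0

Solving the primal: x* = (2, 5).
  primal value c^T x* = 26.
Solving the dual: y* = (0, 3, 0, 1).
  dual value b^T y* = 26.
Strong duality: c^T x* = b^T y*. Confirmed.

26


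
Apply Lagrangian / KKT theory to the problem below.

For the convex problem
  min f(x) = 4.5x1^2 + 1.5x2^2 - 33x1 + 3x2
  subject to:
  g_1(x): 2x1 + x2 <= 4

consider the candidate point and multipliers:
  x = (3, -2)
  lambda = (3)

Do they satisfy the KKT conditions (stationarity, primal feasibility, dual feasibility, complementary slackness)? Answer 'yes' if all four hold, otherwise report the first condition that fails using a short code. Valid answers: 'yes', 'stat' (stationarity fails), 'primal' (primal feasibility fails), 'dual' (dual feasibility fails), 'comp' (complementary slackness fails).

Gradient of f: grad f(x) = Q x + c = (-6, -3)
Constraint values g_i(x) = a_i^T x - b_i:
  g_1((3, -2)) = 0
Stationarity residual: grad f(x) + sum_i lambda_i a_i = (0, 0)
  -> stationarity OK
Primal feasibility (all g_i <= 0): OK
Dual feasibility (all lambda_i >= 0): OK
Complementary slackness (lambda_i * g_i(x) = 0 for all i): OK

Verdict: yes, KKT holds.

yes


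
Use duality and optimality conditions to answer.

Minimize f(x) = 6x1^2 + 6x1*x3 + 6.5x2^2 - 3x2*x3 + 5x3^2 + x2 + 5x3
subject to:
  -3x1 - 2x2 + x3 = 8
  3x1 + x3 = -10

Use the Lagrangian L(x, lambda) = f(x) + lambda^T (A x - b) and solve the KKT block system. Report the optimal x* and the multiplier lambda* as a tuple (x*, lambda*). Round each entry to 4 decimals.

Form the Lagrangian:
  L(x, lambda) = (1/2) x^T Q x + c^T x + lambda^T (A x - b)
Stationarity (grad_x L = 0): Q x + c + A^T lambda = 0.
Primal feasibility: A x = b.

This gives the KKT block system:
  [ Q   A^T ] [ x     ]   [-c ]
  [ A    0  ] [ lambda ] = [ b ]

Solving the linear system:
  x*      = (-3.1163, 0.3488, -0.6512)
  lambda* = (3.7442, 17.5116)
  f(x*)   = 71.1279

x* = (-3.1163, 0.3488, -0.6512), lambda* = (3.7442, 17.5116)


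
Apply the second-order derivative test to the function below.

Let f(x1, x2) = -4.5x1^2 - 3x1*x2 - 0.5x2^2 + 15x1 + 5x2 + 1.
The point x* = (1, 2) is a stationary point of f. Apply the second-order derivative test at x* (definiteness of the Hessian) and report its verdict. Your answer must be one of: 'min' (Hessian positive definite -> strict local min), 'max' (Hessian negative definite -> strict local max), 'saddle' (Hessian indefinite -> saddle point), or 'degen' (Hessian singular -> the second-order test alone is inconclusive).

Compute the Hessian H = grad^2 f:
  H = [[-9, -3], [-3, -1]]
Verify stationarity: grad f(x*) = H x* + g = (0, 0).
Eigenvalues of H: -10, 0.
H has a zero eigenvalue (singular; negative semidefinite but not definite), so H is neither positive definite, negative definite, nor indefinite. The second-order test alone is inconclusive -> degen.
(Indeed, f is constant along the null direction of H through x*, so x* is not a strict local extremum.)

degen


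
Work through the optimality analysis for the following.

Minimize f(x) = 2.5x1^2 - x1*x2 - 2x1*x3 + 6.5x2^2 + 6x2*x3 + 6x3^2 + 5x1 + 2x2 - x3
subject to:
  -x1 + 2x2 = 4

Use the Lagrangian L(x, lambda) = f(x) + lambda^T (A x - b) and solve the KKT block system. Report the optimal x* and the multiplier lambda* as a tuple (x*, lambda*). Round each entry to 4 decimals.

Form the Lagrangian:
  L(x, lambda) = (1/2) x^T Q x + c^T x + lambda^T (A x - b)
Stationarity (grad_x L = 0): Q x + c + A^T lambda = 0.
Primal feasibility: A x = b.

This gives the KKT block system:
  [ Q   A^T ] [ x     ]   [-c ]
  [ A    0  ] [ lambda ] = [ b ]

Solving the linear system:
  x*      = (-2.2442, 0.8779, -0.7297)
  lambda* = (-5.6395)
  f(x*)   = 6.9113

x* = (-2.2442, 0.8779, -0.7297), lambda* = (-5.6395)


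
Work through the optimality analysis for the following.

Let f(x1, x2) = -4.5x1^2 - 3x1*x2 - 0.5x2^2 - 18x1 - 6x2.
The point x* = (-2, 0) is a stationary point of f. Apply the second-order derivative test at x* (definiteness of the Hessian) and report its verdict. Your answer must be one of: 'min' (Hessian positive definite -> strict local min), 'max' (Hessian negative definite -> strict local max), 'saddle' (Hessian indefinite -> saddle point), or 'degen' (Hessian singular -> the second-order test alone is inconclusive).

Compute the Hessian H = grad^2 f:
  H = [[-9, -3], [-3, -1]]
Verify stationarity: grad f(x*) = H x* + g = (0, 0).
Eigenvalues of H: -10, 0.
H has a zero eigenvalue (singular; negative semidefinite but not definite), so H is neither positive definite, negative definite, nor indefinite. The second-order test alone is inconclusive -> degen.
(Indeed, f is constant along the null direction of H through x*, so x* is not a strict local extremum.)

degen


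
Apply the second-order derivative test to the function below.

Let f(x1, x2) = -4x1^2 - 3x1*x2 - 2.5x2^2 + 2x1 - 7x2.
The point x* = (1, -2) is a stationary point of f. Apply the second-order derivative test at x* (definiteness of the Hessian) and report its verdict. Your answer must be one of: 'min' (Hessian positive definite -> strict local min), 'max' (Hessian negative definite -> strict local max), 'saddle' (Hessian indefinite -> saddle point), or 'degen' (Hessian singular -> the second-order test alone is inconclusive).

Compute the Hessian H = grad^2 f:
  H = [[-8, -3], [-3, -5]]
Verify stationarity: grad f(x*) = H x* + g = (0, 0).
Eigenvalues of H: -9.8541, -3.1459.
Both eigenvalues < 0, so H is negative definite -> x* is a strict local max.

max


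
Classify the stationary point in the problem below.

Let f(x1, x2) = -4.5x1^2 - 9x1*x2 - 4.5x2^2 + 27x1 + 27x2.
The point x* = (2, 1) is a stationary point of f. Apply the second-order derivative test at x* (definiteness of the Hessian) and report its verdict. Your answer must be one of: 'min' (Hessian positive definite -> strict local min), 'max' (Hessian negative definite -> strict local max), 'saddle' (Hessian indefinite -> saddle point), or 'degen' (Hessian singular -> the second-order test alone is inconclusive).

Compute the Hessian H = grad^2 f:
  H = [[-9, -9], [-9, -9]]
Verify stationarity: grad f(x*) = H x* + g = (0, 0).
Eigenvalues of H: -18, 0.
H has a zero eigenvalue (singular; negative semidefinite but not definite), so H is neither positive definite, negative definite, nor indefinite. The second-order test alone is inconclusive -> degen.
(Indeed, f is constant along the null direction of H through x*, so x* is not a strict local extremum.)

degen


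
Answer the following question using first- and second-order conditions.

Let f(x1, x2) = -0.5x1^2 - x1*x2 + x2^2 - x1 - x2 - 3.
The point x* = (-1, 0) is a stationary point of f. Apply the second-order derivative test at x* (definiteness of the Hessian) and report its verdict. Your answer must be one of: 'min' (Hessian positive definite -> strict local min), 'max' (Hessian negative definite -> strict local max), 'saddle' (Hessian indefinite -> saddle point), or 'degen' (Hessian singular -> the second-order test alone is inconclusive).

Compute the Hessian H = grad^2 f:
  H = [[-1, -1], [-1, 2]]
Verify stationarity: grad f(x*) = H x* + g = (0, 0).
Eigenvalues of H: -1.3028, 2.3028.
Eigenvalues have mixed signs, so H is indefinite -> x* is a saddle point.

saddle


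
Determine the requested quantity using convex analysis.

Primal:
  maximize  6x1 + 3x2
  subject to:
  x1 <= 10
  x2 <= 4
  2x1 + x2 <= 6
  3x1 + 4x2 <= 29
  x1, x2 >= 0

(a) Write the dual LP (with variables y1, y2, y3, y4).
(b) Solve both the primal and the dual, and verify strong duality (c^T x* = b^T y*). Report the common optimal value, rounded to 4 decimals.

The standard primal-dual pair for 'max c^T x s.t. A x <= b, x >= 0' is:
  Dual:  min b^T y  s.t.  A^T y >= c,  y >= 0.

So the dual LP is:
  minimize  10y1 + 4y2 + 6y3 + 29y4
  subject to:
    y1 + 2y3 + 3y4 >= 6
    y2 + y3 + 4y4 >= 3
    y1, y2, y3, y4 >= 0

Solving the primal: x* = (3, 0).
  primal value c^T x* = 18.
Solving the dual: y* = (0, 0, 3, 0).
  dual value b^T y* = 18.
Strong duality: c^T x* = b^T y*. Confirmed.

18


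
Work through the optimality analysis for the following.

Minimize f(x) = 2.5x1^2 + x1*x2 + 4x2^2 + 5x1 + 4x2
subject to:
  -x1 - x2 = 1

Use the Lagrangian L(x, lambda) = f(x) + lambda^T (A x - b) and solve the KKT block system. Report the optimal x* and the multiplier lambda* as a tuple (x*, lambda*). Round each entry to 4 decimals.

Form the Lagrangian:
  L(x, lambda) = (1/2) x^T Q x + c^T x + lambda^T (A x - b)
Stationarity (grad_x L = 0): Q x + c + A^T lambda = 0.
Primal feasibility: A x = b.

This gives the KKT block system:
  [ Q   A^T ] [ x     ]   [-c ]
  [ A    0  ] [ lambda ] = [ b ]

Solving the linear system:
  x*      = (-0.7273, -0.2727)
  lambda* = (1.0909)
  f(x*)   = -2.9091

x* = (-0.7273, -0.2727), lambda* = (1.0909)


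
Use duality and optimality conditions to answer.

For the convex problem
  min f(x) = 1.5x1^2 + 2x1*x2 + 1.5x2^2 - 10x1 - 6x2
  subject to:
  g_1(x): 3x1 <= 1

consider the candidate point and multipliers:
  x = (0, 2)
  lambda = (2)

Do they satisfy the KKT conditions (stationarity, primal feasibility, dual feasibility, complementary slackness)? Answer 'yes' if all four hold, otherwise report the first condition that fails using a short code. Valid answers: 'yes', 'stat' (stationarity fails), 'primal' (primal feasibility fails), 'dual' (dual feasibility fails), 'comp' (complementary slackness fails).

Gradient of f: grad f(x) = Q x + c = (-6, 0)
Constraint values g_i(x) = a_i^T x - b_i:
  g_1((0, 2)) = -1
Stationarity residual: grad f(x) + sum_i lambda_i a_i = (0, 0)
  -> stationarity OK
Primal feasibility (all g_i <= 0): OK
Dual feasibility (all lambda_i >= 0): OK
Complementary slackness (lambda_i * g_i(x) = 0 for all i): FAILS

Verdict: the first failing condition is complementary_slackness -> comp.

comp


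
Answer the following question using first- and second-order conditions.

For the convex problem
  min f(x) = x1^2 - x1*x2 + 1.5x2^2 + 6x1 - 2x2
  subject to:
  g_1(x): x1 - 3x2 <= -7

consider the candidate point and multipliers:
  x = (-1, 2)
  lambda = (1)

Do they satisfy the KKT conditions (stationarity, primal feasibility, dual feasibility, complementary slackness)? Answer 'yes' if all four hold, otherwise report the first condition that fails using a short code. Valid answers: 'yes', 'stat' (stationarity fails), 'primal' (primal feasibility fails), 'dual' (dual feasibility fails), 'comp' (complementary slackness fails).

Gradient of f: grad f(x) = Q x + c = (2, 5)
Constraint values g_i(x) = a_i^T x - b_i:
  g_1((-1, 2)) = 0
Stationarity residual: grad f(x) + sum_i lambda_i a_i = (3, 2)
  -> stationarity FAILS
Primal feasibility (all g_i <= 0): OK
Dual feasibility (all lambda_i >= 0): OK
Complementary slackness (lambda_i * g_i(x) = 0 for all i): OK

Verdict: the first failing condition is stationarity -> stat.

stat


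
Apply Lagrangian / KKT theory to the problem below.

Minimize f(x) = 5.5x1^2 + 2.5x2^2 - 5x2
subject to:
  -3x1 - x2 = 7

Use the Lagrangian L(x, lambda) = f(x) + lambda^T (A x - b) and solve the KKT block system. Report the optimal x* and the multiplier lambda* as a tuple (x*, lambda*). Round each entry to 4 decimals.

Form the Lagrangian:
  L(x, lambda) = (1/2) x^T Q x + c^T x + lambda^T (A x - b)
Stationarity (grad_x L = 0): Q x + c + A^T lambda = 0.
Primal feasibility: A x = b.

This gives the KKT block system:
  [ Q   A^T ] [ x     ]   [-c ]
  [ A    0  ] [ lambda ] = [ b ]

Solving the linear system:
  x*      = (-2.1429, -0.5714)
  lambda* = (-7.8571)
  f(x*)   = 28.9286

x* = (-2.1429, -0.5714), lambda* = (-7.8571)


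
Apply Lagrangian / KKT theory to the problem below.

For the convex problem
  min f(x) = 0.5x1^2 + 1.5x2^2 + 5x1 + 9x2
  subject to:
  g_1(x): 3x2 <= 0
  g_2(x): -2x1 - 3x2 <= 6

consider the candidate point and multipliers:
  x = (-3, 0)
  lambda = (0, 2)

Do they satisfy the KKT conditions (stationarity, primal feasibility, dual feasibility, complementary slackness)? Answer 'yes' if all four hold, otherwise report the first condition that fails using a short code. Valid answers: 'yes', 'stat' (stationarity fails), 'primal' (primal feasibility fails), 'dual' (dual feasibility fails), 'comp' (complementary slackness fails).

Gradient of f: grad f(x) = Q x + c = (2, 9)
Constraint values g_i(x) = a_i^T x - b_i:
  g_1((-3, 0)) = 0
  g_2((-3, 0)) = 0
Stationarity residual: grad f(x) + sum_i lambda_i a_i = (-2, 3)
  -> stationarity FAILS
Primal feasibility (all g_i <= 0): OK
Dual feasibility (all lambda_i >= 0): OK
Complementary slackness (lambda_i * g_i(x) = 0 for all i): OK

Verdict: the first failing condition is stationarity -> stat.

stat


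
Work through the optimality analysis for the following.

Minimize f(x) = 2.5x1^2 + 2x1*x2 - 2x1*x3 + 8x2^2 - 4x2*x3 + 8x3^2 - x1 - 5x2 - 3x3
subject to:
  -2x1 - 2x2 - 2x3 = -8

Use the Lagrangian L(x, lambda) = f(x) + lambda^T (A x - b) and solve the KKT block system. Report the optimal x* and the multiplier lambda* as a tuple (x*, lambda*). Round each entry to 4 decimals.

Form the Lagrangian:
  L(x, lambda) = (1/2) x^T Q x + c^T x + lambda^T (A x - b)
Stationarity (grad_x L = 0): Q x + c + A^T lambda = 0.
Primal feasibility: A x = b.

This gives the KKT block system:
  [ Q   A^T ] [ x     ]   [-c ]
  [ A    0  ] [ lambda ] = [ b ]

Solving the linear system:
  x*      = (1.9623, 0.8726, 1.1651)
  lambda* = (4.1132)
  f(x*)   = 11.5425

x* = (1.9623, 0.8726, 1.1651), lambda* = (4.1132)


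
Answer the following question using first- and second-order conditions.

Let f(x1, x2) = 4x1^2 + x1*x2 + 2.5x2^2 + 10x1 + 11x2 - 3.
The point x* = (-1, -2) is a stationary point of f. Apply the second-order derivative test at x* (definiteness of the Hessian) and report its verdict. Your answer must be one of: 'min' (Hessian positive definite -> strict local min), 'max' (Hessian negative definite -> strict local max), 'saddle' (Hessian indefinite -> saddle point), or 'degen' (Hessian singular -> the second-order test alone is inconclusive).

Compute the Hessian H = grad^2 f:
  H = [[8, 1], [1, 5]]
Verify stationarity: grad f(x*) = H x* + g = (0, 0).
Eigenvalues of H: 4.6972, 8.3028.
Both eigenvalues > 0, so H is positive definite -> x* is a strict local min.

min


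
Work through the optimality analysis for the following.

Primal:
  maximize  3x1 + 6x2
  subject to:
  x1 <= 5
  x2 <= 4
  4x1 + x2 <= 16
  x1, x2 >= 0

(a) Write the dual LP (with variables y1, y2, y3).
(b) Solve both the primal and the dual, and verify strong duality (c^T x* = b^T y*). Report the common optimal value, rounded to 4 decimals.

The standard primal-dual pair for 'max c^T x s.t. A x <= b, x >= 0' is:
  Dual:  min b^T y  s.t.  A^T y >= c,  y >= 0.

So the dual LP is:
  minimize  5y1 + 4y2 + 16y3
  subject to:
    y1 + 4y3 >= 3
    y2 + y3 >= 6
    y1, y2, y3 >= 0

Solving the primal: x* = (3, 4).
  primal value c^T x* = 33.
Solving the dual: y* = (0, 5.25, 0.75).
  dual value b^T y* = 33.
Strong duality: c^T x* = b^T y*. Confirmed.

33


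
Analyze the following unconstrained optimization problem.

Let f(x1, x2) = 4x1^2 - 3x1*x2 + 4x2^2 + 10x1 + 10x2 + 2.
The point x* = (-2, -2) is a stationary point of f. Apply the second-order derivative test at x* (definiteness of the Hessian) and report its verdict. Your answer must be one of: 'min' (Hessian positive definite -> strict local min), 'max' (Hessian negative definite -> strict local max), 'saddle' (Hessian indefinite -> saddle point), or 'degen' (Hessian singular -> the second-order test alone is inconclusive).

Compute the Hessian H = grad^2 f:
  H = [[8, -3], [-3, 8]]
Verify stationarity: grad f(x*) = H x* + g = (0, 0).
Eigenvalues of H: 5, 11.
Both eigenvalues > 0, so H is positive definite -> x* is a strict local min.

min


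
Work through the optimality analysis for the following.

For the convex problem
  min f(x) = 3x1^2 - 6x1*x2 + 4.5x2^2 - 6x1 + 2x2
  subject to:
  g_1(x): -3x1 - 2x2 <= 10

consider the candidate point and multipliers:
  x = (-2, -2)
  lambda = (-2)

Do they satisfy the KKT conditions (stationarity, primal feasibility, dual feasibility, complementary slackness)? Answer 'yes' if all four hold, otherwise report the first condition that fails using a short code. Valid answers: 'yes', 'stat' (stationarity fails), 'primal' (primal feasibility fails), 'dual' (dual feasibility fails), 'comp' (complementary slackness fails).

Gradient of f: grad f(x) = Q x + c = (-6, -4)
Constraint values g_i(x) = a_i^T x - b_i:
  g_1((-2, -2)) = 0
Stationarity residual: grad f(x) + sum_i lambda_i a_i = (0, 0)
  -> stationarity OK
Primal feasibility (all g_i <= 0): OK
Dual feasibility (all lambda_i >= 0): FAILS
Complementary slackness (lambda_i * g_i(x) = 0 for all i): OK

Verdict: the first failing condition is dual_feasibility -> dual.

dual


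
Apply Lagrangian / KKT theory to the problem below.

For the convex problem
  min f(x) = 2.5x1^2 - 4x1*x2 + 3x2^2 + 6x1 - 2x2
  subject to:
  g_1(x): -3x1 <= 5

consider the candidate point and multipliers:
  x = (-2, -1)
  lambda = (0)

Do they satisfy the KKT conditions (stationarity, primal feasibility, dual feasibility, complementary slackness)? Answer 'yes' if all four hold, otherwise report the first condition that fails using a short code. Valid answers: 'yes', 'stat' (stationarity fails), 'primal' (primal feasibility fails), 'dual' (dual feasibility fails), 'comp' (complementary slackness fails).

Gradient of f: grad f(x) = Q x + c = (0, 0)
Constraint values g_i(x) = a_i^T x - b_i:
  g_1((-2, -1)) = 1
Stationarity residual: grad f(x) + sum_i lambda_i a_i = (0, 0)
  -> stationarity OK
Primal feasibility (all g_i <= 0): FAILS
Dual feasibility (all lambda_i >= 0): OK
Complementary slackness (lambda_i * g_i(x) = 0 for all i): OK

Verdict: the first failing condition is primal_feasibility -> primal.

primal


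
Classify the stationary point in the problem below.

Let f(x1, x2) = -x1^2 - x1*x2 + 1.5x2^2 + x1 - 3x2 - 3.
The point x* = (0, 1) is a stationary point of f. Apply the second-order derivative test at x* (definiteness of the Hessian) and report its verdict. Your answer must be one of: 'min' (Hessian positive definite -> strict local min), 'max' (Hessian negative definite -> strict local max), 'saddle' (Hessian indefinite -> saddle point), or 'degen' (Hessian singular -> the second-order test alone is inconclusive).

Compute the Hessian H = grad^2 f:
  H = [[-2, -1], [-1, 3]]
Verify stationarity: grad f(x*) = H x* + g = (0, 0).
Eigenvalues of H: -2.1926, 3.1926.
Eigenvalues have mixed signs, so H is indefinite -> x* is a saddle point.

saddle


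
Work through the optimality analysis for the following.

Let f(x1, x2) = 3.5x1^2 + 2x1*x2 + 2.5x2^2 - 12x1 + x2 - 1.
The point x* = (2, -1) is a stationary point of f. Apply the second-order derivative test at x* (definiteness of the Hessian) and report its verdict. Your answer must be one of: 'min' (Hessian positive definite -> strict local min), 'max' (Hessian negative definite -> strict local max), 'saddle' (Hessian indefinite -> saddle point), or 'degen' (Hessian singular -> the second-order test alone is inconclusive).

Compute the Hessian H = grad^2 f:
  H = [[7, 2], [2, 5]]
Verify stationarity: grad f(x*) = H x* + g = (0, 0).
Eigenvalues of H: 3.7639, 8.2361.
Both eigenvalues > 0, so H is positive definite -> x* is a strict local min.

min


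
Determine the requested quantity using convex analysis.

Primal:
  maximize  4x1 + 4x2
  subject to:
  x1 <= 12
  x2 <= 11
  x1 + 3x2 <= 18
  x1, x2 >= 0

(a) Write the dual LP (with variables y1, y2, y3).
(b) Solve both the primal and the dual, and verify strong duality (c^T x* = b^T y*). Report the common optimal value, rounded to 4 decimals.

The standard primal-dual pair for 'max c^T x s.t. A x <= b, x >= 0' is:
  Dual:  min b^T y  s.t.  A^T y >= c,  y >= 0.

So the dual LP is:
  minimize  12y1 + 11y2 + 18y3
  subject to:
    y1 + y3 >= 4
    y2 + 3y3 >= 4
    y1, y2, y3 >= 0

Solving the primal: x* = (12, 2).
  primal value c^T x* = 56.
Solving the dual: y* = (2.6667, 0, 1.3333).
  dual value b^T y* = 56.
Strong duality: c^T x* = b^T y*. Confirmed.

56


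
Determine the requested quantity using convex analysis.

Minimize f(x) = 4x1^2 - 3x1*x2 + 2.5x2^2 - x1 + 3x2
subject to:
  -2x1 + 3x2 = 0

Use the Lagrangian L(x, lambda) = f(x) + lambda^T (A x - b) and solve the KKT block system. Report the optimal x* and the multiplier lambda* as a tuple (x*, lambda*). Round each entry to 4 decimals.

Form the Lagrangian:
  L(x, lambda) = (1/2) x^T Q x + c^T x + lambda^T (A x - b)
Stationarity (grad_x L = 0): Q x + c + A^T lambda = 0.
Primal feasibility: A x = b.

This gives the KKT block system:
  [ Q   A^T ] [ x     ]   [-c ]
  [ A    0  ] [ lambda ] = [ b ]

Solving the linear system:
  x*      = (-0.1607, -0.1071)
  lambda* = (-0.9821)
  f(x*)   = -0.0804

x* = (-0.1607, -0.1071), lambda* = (-0.9821)


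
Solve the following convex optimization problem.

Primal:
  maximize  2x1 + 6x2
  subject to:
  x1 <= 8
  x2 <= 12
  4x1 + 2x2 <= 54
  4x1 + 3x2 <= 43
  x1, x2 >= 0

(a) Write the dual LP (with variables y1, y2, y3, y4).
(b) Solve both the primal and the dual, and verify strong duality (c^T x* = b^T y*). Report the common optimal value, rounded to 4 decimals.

The standard primal-dual pair for 'max c^T x s.t. A x <= b, x >= 0' is:
  Dual:  min b^T y  s.t.  A^T y >= c,  y >= 0.

So the dual LP is:
  minimize  8y1 + 12y2 + 54y3 + 43y4
  subject to:
    y1 + 4y3 + 4y4 >= 2
    y2 + 2y3 + 3y4 >= 6
    y1, y2, y3, y4 >= 0

Solving the primal: x* = (1.75, 12).
  primal value c^T x* = 75.5.
Solving the dual: y* = (0, 4.5, 0, 0.5).
  dual value b^T y* = 75.5.
Strong duality: c^T x* = b^T y*. Confirmed.

75.5


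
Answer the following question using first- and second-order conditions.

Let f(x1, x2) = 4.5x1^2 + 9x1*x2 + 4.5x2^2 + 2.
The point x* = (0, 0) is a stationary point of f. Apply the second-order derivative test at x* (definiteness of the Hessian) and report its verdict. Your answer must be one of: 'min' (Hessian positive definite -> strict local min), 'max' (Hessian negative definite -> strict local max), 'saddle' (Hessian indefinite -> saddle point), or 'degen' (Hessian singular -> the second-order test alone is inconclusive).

Compute the Hessian H = grad^2 f:
  H = [[9, 9], [9, 9]]
Verify stationarity: grad f(x*) = H x* + g = (0, 0).
Eigenvalues of H: 0, 18.
H has a zero eigenvalue (singular; positive semidefinite but not definite), so H is neither positive definite, negative definite, nor indefinite. The second-order test alone is inconclusive -> degen.
(Indeed, f is constant along the null direction of H through x*, so x* is not a strict local extremum.)

degen


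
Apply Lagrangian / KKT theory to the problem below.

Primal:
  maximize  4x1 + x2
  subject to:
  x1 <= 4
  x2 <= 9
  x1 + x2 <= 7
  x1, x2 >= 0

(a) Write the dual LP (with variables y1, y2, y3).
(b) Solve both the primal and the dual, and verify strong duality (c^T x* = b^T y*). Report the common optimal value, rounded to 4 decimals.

The standard primal-dual pair for 'max c^T x s.t. A x <= b, x >= 0' is:
  Dual:  min b^T y  s.t.  A^T y >= c,  y >= 0.

So the dual LP is:
  minimize  4y1 + 9y2 + 7y3
  subject to:
    y1 + y3 >= 4
    y2 + y3 >= 1
    y1, y2, y3 >= 0

Solving the primal: x* = (4, 3).
  primal value c^T x* = 19.
Solving the dual: y* = (3, 0, 1).
  dual value b^T y* = 19.
Strong duality: c^T x* = b^T y*. Confirmed.

19


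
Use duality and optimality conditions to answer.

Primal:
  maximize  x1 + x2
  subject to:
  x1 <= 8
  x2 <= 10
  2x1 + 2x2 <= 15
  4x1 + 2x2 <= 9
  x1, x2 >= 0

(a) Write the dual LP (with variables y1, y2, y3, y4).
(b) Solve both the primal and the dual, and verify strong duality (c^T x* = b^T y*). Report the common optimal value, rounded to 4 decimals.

The standard primal-dual pair for 'max c^T x s.t. A x <= b, x >= 0' is:
  Dual:  min b^T y  s.t.  A^T y >= c,  y >= 0.

So the dual LP is:
  minimize  8y1 + 10y2 + 15y3 + 9y4
  subject to:
    y1 + 2y3 + 4y4 >= 1
    y2 + 2y3 + 2y4 >= 1
    y1, y2, y3, y4 >= 0

Solving the primal: x* = (0, 4.5).
  primal value c^T x* = 4.5.
Solving the dual: y* = (0, 0, 0, 0.5).
  dual value b^T y* = 4.5.
Strong duality: c^T x* = b^T y*. Confirmed.

4.5


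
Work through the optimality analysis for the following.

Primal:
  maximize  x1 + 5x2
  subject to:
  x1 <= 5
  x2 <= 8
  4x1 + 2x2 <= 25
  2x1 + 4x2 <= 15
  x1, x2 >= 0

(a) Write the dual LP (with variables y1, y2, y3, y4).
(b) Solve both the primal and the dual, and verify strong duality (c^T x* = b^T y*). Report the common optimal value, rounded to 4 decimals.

The standard primal-dual pair for 'max c^T x s.t. A x <= b, x >= 0' is:
  Dual:  min b^T y  s.t.  A^T y >= c,  y >= 0.

So the dual LP is:
  minimize  5y1 + 8y2 + 25y3 + 15y4
  subject to:
    y1 + 4y3 + 2y4 >= 1
    y2 + 2y3 + 4y4 >= 5
    y1, y2, y3, y4 >= 0

Solving the primal: x* = (0, 3.75).
  primal value c^T x* = 18.75.
Solving the dual: y* = (0, 0, 0, 1.25).
  dual value b^T y* = 18.75.
Strong duality: c^T x* = b^T y*. Confirmed.

18.75


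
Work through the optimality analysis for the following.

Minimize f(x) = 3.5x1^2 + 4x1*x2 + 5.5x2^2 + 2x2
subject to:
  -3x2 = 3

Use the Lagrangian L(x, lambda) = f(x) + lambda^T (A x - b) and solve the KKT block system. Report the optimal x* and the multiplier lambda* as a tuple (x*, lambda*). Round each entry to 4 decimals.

Form the Lagrangian:
  L(x, lambda) = (1/2) x^T Q x + c^T x + lambda^T (A x - b)
Stationarity (grad_x L = 0): Q x + c + A^T lambda = 0.
Primal feasibility: A x = b.

This gives the KKT block system:
  [ Q   A^T ] [ x     ]   [-c ]
  [ A    0  ] [ lambda ] = [ b ]

Solving the linear system:
  x*      = (0.5714, -1)
  lambda* = (-2.2381)
  f(x*)   = 2.3571

x* = (0.5714, -1), lambda* = (-2.2381)


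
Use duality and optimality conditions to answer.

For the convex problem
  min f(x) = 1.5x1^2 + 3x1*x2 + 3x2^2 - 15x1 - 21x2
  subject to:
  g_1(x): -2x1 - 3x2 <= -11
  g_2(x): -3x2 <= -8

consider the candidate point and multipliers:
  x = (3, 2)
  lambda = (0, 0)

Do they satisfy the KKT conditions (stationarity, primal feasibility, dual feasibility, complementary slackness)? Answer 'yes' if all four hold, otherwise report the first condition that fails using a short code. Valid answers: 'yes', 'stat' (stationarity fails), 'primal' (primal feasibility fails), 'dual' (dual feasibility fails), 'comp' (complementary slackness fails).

Gradient of f: grad f(x) = Q x + c = (0, 0)
Constraint values g_i(x) = a_i^T x - b_i:
  g_1((3, 2)) = -1
  g_2((3, 2)) = 2
Stationarity residual: grad f(x) + sum_i lambda_i a_i = (0, 0)
  -> stationarity OK
Primal feasibility (all g_i <= 0): FAILS
Dual feasibility (all lambda_i >= 0): OK
Complementary slackness (lambda_i * g_i(x) = 0 for all i): OK

Verdict: the first failing condition is primal_feasibility -> primal.

primal


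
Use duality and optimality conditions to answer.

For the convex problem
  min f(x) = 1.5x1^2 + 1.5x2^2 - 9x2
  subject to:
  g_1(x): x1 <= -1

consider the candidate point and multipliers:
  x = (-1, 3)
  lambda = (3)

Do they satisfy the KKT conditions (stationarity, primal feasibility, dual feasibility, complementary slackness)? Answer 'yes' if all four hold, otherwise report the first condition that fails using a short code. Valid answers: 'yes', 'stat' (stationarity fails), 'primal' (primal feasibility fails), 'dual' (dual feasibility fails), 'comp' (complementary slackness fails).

Gradient of f: grad f(x) = Q x + c = (-3, 0)
Constraint values g_i(x) = a_i^T x - b_i:
  g_1((-1, 3)) = 0
Stationarity residual: grad f(x) + sum_i lambda_i a_i = (0, 0)
  -> stationarity OK
Primal feasibility (all g_i <= 0): OK
Dual feasibility (all lambda_i >= 0): OK
Complementary slackness (lambda_i * g_i(x) = 0 for all i): OK

Verdict: yes, KKT holds.

yes


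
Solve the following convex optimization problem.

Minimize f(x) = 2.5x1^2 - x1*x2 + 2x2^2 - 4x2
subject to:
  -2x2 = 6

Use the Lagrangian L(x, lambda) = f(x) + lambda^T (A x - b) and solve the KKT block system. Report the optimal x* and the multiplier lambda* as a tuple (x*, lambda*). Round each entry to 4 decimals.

Form the Lagrangian:
  L(x, lambda) = (1/2) x^T Q x + c^T x + lambda^T (A x - b)
Stationarity (grad_x L = 0): Q x + c + A^T lambda = 0.
Primal feasibility: A x = b.

This gives the KKT block system:
  [ Q   A^T ] [ x     ]   [-c ]
  [ A    0  ] [ lambda ] = [ b ]

Solving the linear system:
  x*      = (-0.6, -3)
  lambda* = (-7.7)
  f(x*)   = 29.1

x* = (-0.6, -3), lambda* = (-7.7)


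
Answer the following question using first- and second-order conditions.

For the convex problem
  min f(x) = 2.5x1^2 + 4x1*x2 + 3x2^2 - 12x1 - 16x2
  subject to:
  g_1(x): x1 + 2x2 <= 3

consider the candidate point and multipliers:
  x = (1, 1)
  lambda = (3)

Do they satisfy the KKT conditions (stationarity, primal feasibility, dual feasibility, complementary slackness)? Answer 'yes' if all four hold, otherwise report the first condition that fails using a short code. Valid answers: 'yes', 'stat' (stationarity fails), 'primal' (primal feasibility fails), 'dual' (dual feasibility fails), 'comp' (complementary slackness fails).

Gradient of f: grad f(x) = Q x + c = (-3, -6)
Constraint values g_i(x) = a_i^T x - b_i:
  g_1((1, 1)) = 0
Stationarity residual: grad f(x) + sum_i lambda_i a_i = (0, 0)
  -> stationarity OK
Primal feasibility (all g_i <= 0): OK
Dual feasibility (all lambda_i >= 0): OK
Complementary slackness (lambda_i * g_i(x) = 0 for all i): OK

Verdict: yes, KKT holds.

yes
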